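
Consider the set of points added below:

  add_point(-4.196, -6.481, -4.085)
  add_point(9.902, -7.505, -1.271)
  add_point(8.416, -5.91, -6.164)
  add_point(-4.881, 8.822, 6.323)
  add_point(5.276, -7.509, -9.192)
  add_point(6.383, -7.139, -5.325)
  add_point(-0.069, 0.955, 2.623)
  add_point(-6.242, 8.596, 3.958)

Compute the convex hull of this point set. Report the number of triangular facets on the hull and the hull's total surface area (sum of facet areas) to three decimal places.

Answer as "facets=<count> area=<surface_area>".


7 of the 8 inputs are extreme points: [0, 1, 2, 3, 4, 6, 7].

Triangle areas on the boundary:
  f1: (p0, p4, p7) → 84.9162
  f2: (p0, p4, p1) → 49.5512
  f3: (p0, p3, p7) → 21.4157
  f4: (p2, p4, p7) → 53.2216
  f5: (p2, p3, p7) → 31.2387
  f6: (p2, p4, p1) → 9.1197
  f7: (p2, p3, p1) → 62.1621
  f8: (p6, p3, p1) → 20.9390
  f9: (p6, p0, p1) → 69.9071
  f10: (p6, p0, p3) → 43.4650
Σ area = 445.936

Euler characteristic 7−15+10 = 2 ✓

facets=10 area=445.936


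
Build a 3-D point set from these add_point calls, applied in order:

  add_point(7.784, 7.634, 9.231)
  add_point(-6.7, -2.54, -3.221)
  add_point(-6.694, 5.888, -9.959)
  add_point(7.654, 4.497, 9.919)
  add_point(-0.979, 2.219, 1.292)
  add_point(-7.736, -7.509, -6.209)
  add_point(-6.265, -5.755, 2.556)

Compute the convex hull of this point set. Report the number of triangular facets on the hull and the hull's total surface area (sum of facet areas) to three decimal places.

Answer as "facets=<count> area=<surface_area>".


5 of the 7 inputs are extreme points: [0, 2, 3, 5, 6].

Per-facet area ½‖(b−a)×(c−a)‖:
  f1: (p3, p2, p5) → 166.7546
  f2: (p3, p2, p0) → 38.6242
  f3: (p6, p2, p5) → 63.0691
  f4: (p6, p2, p0) → 172.2974
  f5: (p6, p3, p5) → 67.7607
  f6: (p6, p3, p0) → 26.5140
Σ area = 535.020

Check V−E+F: 5 − 9 + 6 = 2.

facets=6 area=535.020


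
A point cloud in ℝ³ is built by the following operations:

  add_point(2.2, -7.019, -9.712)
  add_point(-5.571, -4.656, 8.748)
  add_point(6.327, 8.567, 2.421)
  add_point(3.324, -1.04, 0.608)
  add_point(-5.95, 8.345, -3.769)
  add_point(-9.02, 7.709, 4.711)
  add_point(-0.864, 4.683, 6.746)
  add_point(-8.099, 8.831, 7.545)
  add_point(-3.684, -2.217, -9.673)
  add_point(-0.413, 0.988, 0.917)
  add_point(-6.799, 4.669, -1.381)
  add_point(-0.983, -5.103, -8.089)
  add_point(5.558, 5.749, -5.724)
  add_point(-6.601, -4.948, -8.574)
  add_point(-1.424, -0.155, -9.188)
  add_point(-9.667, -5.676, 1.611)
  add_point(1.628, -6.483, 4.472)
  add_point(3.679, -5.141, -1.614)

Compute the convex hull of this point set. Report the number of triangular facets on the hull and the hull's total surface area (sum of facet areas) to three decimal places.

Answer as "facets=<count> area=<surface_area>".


Hull vertices (14/18): indices [0, 1, 2, 4, 5, 6, 7, 8, 12, 13, 14, 15, 16, 17].

Triangle areas on the boundary:
  f1: (p1, p7, p15) → 57.0491
  f2: (p6, p7, p2) → 33.3586
  f3: (p6, p1, p7) → 44.5776
  f4: (p4, p7, p2) → 76.1707
  f5: (p13, p4, p8) → 24.2636
  f6: (p0, p13, p8) → 15.6041
  f7: (p0, p13, p15) → 44.9026
  f8: (p12, p4, p2) → 51.2336
  f9: (p5, p7, p15) → 18.1850
  f10: (p5, p4, p7) → 10.1099
  f11: (p5, p13, p15) → 72.6464
  f12: (p5, p13, p4) → 62.1448
  f13: (p17, p12, p2) → 51.0067
  f14: (p17, p12, p0) → 49.5217
  f15: (p16, p1, p15) → 35.5017
  f16: (p16, p0, p15) → 81.2304
  f17: (p16, p17, p0) → 17.0039
  f18: (p16, p17, p2) → 47.6736
  f19: (p16, p6, p2) → 53.3611
  f20: (p16, p6, p1) → 43.8270
  f21: (p14, p4, p8) → 16.3782
  f22: (p14, p12, p4) → 50.6902
  f23: (p14, p0, p8) → 11.6408
  f24: (p14, p12, p0) → 37.0674
Σ area = 1005.148

Euler characteristic 14−36+24 = 2 ✓

facets=24 area=1005.148


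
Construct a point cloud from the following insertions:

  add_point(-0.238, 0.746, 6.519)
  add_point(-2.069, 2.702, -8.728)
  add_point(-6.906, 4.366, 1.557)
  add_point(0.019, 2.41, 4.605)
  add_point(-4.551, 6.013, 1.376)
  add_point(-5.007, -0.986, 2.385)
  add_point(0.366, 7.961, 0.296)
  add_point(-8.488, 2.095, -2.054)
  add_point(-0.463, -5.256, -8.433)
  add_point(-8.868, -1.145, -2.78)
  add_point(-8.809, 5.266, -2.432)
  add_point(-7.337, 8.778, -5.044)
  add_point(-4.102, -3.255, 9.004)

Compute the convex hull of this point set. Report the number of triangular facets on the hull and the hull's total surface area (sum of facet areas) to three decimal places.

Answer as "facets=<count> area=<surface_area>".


facets=18 area=516.596

Extreme-point indices: [0, 1, 2, 3, 4, 6, 8, 9, 10, 11, 12] — 11 of 13 on the boundary.

Per-facet area ½‖(b−a)×(c−a)‖:
  f1: (p12, p8, p9) → 69.8585
  f2: (p0, p12, p8) → 48.6967
  f3: (p1, p8, p6) → 39.8316
  f4: (p1, p11, p6) → 39.5493
  f5: (p1, p8, p9) → 38.4129
  f6: (p1, p11, p9) → 39.8828
  f7: (p10, p12, p9) → 41.1127
  f8: (p10, p11, p9) → 10.1053
  f9: (p4, p11, p6) → 20.2977
  f10: (p4, p0, p6) → 22.8691
  f11: (p4, p0, p12) → 24.5266
  f12: (p3, p8, p6) → 52.8066
  f13: (p3, p0, p6) → 1.7924
  f14: (p3, p0, p8) → 18.3184
  f15: (p2, p10, p12) → 13.3605
  f16: (p2, p4, p12) → 15.4381
  f17: (p2, p10, p11) → 8.9108
  f18: (p2, p4, p11) → 10.8256
Σ area = 516.596

Euler characteristic 11−27+18 = 2 ✓


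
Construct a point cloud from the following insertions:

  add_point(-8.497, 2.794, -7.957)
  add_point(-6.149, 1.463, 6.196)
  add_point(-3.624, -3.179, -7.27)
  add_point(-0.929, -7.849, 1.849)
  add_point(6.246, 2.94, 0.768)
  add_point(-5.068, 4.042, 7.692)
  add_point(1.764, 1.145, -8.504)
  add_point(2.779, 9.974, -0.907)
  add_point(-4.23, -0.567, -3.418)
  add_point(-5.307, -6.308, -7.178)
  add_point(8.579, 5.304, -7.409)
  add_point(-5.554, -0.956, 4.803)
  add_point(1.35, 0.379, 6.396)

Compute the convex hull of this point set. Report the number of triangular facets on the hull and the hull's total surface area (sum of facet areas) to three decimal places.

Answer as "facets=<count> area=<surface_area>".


11 of the 13 inputs are extreme points: [0, 1, 3, 4, 5, 6, 7, 9, 10, 11, 12].

Facet areas (half cross-product norm):
  f1: (p9, p3, p10) → 89.5795
  f2: (p7, p10, p0) → 74.3733
  f3: (p7, p5, p0) → 92.2314
  f4: (p12, p5, p3) → 34.6721
  f5: (p12, p7, p5) → 44.7953
  f6: (p6, p10, p0) → 27.9767
  f7: (p6, p9, p0) → 44.4463
  f8: (p6, p9, p10) → 15.2139
  f9: (p11, p9, p3) → 44.6666
  f10: (p11, p9, p0) → 60.2372
  f11: (p4, p3, p10) → 51.3777
  f12: (p4, p12, p3) → 38.0009
  f13: (p4, p7, p10) → 33.5946
  f14: (p4, p12, p7) → 31.1863
  f15: (p1, p5, p3) → 13.3926
  f16: (p1, p11, p3) → 4.4216
  f17: (p1, p5, p0) → 20.4738
  f18: (p1, p11, p0) → 19.1252
Σ area = 739.765

Euler: V−E+F = 11−27+18 = 2.

facets=18 area=739.765


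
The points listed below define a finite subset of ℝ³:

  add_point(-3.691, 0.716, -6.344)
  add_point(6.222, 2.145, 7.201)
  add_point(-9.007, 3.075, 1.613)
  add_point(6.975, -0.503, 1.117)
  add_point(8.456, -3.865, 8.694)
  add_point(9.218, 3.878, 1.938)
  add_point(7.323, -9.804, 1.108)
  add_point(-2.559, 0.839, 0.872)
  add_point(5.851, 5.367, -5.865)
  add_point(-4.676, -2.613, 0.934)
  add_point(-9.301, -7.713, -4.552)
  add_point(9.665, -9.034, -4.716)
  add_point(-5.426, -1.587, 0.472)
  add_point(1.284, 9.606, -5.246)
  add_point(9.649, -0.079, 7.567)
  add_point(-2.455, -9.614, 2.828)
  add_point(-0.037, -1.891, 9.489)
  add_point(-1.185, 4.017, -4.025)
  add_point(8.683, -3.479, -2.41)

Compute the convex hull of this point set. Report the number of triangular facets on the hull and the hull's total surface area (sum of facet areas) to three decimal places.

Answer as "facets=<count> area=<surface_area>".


Extreme-point indices: [0, 1, 2, 4, 5, 6, 8, 10, 11, 13, 14, 15, 16] — 13 of 19 on the boundary.

Triangle areas on the boundary:
  f1: (p0, p11, p10) → 85.2767
  f2: (p15, p11, p10) → 72.0030
  f3: (p2, p0, p10) → 49.2064
  f4: (p2, p0, p13) → 50.4673
  f5: (p2, p15, p10) → 62.2140
  f6: (p2, p15, p16) → 65.3490
  f7: (p5, p14, p11) → 49.6152
  f8: (p1, p14, p16) → 14.8815
  f9: (p1, p2, p13) → 98.7755
  f10: (p1, p2, p16) → 49.5460
  f11: (p1, p5, p13) → 36.3077
  f12: (p1, p5, p14) → 12.7224
  f13: (p8, p0, p11) → 77.9517
  f14: (p8, p0, p13) → 31.1121
  f15: (p8, p5, p11) → 60.7221
  f16: (p8, p5, p13) → 25.6641
  f17: (p6, p15, p11) → 26.7857
  f18: (p4, p15, p16) → 45.8854
  f19: (p4, p6, p15) → 48.1386
  f20: (p4, p14, p16) → 17.9768
  f21: (p4, p14, p11) → 29.7183
  f22: (p4, p6, p11) → 24.4857
Σ area = 1034.805

Euler characteristic 13−33+22 = 2 ✓

facets=22 area=1034.805


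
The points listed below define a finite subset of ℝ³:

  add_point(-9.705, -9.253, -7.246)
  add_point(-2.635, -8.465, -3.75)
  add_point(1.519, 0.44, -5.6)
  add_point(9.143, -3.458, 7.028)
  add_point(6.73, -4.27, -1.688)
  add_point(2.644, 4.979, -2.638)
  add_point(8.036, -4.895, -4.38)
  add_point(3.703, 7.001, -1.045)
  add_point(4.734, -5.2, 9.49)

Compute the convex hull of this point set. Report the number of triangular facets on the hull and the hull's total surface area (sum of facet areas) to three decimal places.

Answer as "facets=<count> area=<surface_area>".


Hull vertices (8/9): indices [0, 1, 2, 3, 5, 6, 7, 8].

Per-facet area ½‖(b−a)×(c−a)‖:
  f1: (p8, p7, p0) → 167.0851
  f2: (p8, p7, p3) → 37.5053
  f3: (p6, p7, p3) → 71.3048
  f4: (p6, p8, p3) → 29.0644
  f5: (p2, p6, p0) → 62.3991
  f6: (p2, p6, p7) → 34.4026
  f7: (p1, p8, p0) → 35.0084
  f8: (p1, p6, p0) → 23.4285
  f9: (p1, p6, p8) → 77.1366
  f10: (p5, p7, p0) → 11.1255
  f11: (p5, p2, p0) → 27.5680
  f12: (p5, p2, p7) → 1.5621
Σ area = 577.590

Check V−E+F: 8 − 18 + 12 = 2.

facets=12 area=577.590


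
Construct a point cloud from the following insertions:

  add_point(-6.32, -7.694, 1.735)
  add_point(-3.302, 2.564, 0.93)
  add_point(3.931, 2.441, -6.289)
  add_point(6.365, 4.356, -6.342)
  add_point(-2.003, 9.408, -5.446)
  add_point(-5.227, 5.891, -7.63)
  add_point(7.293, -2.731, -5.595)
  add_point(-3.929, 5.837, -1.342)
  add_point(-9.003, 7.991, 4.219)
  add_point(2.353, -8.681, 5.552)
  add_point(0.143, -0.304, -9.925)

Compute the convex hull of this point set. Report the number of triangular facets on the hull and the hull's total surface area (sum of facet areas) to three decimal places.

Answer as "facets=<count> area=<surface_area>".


Extreme-point indices: [0, 3, 4, 5, 6, 8, 9, 10] — 8 of 11 on the boundary.

Facet areas (half cross-product norm):
  f1: (p0, p9, p8) → 75.3103
  f2: (p0, p9, p6) → 64.5662
  f3: (p0, p10, p6) → 65.4005
  f4: (p3, p9, p8) → 157.0396
  f5: (p3, p9, p6) → 43.0061
  f6: (p3, p10, p6) → 28.1954
  f7: (p4, p3, p8) → 50.7579
  f8: (p4, p3, p10) → 40.0575
  f9: (p5, p4, p8) → 31.3642
  f10: (p5, p4, p10) → 21.8269
  f11: (p5, p0, p8) → 94.8729
  f12: (p5, p0, p10) → 64.4094
Σ area = 736.807

Euler characteristic 8−18+12 = 2 ✓

facets=12 area=736.807


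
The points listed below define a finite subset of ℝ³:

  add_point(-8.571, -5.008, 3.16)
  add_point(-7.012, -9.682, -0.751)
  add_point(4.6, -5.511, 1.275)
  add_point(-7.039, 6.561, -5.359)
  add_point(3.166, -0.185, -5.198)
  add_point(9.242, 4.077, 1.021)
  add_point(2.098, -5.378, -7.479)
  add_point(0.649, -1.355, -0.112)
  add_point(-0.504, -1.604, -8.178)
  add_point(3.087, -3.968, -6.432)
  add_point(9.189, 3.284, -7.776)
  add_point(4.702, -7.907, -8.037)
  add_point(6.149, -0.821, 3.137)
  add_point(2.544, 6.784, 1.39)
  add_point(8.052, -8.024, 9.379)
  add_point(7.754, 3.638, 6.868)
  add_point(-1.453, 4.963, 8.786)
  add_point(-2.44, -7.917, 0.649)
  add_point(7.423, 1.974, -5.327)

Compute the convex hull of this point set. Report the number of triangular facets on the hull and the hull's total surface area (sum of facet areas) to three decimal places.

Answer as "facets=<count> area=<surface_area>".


facets=18 area=1090.907

Points on the hull: [0, 1, 3, 5, 8, 10, 11, 13, 14, 15, 16] (11 of 19).

Per-facet area ½‖(b−a)×(c−a)‖:
  f1: (p16, p14, p0) → 104.5385
  f2: (p16, p3, p0) → 89.1689
  f3: (p15, p14, p5) → 34.7712
  f4: (p15, p16, p14) → 56.2707
  f5: (p13, p16, p3) → 50.1085
  f6: (p13, p15, p5) → 21.1854
  f7: (p13, p15, p16) → 32.8445
  f8: (p1, p11, p8) → 51.3666
  f9: (p1, p3, p0) → 44.5082
  f10: (p1, p3, p8) → 69.0830
  f11: (p1, p14, p0) → 56.0785
  f12: (p1, p11, p14) → 115.2524
  f13: (p10, p11, p8) → 43.3025
  f14: (p10, p3, p8) → 57.7656
  f15: (p10, p14, p5) → 56.8030
  f16: (p10, p11, p14) → 106.5538
  f17: (p10, p13, p5) → 31.8478
  f18: (p10, p13, p3) → 69.4576
Σ area = 1090.907

Check V−E+F: 11 − 27 + 18 = 2.


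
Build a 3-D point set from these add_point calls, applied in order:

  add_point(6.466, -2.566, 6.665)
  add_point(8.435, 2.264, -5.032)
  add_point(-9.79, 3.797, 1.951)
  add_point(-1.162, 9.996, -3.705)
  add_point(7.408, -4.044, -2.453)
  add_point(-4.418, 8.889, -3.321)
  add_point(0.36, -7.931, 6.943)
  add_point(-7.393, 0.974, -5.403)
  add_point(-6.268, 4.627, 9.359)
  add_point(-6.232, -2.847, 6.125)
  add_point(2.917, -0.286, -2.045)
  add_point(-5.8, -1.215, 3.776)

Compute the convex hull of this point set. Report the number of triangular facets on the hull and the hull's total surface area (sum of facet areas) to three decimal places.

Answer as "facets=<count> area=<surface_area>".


Hull vertices (10/12): indices [0, 1, 2, 3, 4, 5, 6, 7, 8, 9].

Facet areas (half cross-product norm):
  f1: (p7, p3, p1) → 68.4938
  f2: (p9, p8, p2) → 30.0246
  f3: (p9, p8, p6) → 29.0425
  f4: (p9, p7, p2) → 35.4277
  f5: (p9, p7, p6) → 47.6490
  f6: (p0, p8, p6) → 57.0850
  f7: (p0, p3, p1) → 79.3623
  f8: (p0, p3, p8) → 107.3432
  f9: (p4, p7, p1) → 53.4685
  f10: (p4, p7, p6) → 94.1530
  f11: (p4, p0, p1) → 31.0841
  f12: (p4, p0, p6) → 37.7562
  f13: (p5, p7, p2) → 32.4401
  f14: (p5, p7, p3) → 12.2123
  f15: (p5, p8, p2) → 36.6063
  f16: (p5, p3, p8) → 22.0232
Σ area = 774.172

Euler: V−E+F = 10−24+16 = 2.

facets=16 area=774.172


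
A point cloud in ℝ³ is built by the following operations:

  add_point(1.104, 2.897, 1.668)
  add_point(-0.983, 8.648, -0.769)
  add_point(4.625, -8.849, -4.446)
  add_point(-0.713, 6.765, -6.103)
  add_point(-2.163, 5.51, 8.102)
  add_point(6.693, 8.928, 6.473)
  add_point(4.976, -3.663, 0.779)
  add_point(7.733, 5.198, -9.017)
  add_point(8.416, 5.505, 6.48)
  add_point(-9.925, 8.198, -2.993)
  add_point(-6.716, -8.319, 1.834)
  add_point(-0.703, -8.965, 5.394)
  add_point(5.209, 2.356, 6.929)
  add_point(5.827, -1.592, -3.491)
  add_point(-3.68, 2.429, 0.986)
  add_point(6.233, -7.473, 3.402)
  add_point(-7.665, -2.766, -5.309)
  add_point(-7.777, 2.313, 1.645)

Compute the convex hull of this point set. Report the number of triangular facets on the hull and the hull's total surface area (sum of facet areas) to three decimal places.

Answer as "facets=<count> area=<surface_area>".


facets=24 area=1071.102

Points on the hull: [1, 2, 3, 4, 5, 7, 8, 9, 10, 11, 12, 15, 16, 17] (14 of 18).

Per-facet area ½‖(b−a)×(c−a)‖:
  f1: (p16, p7, p9) → 98.9186
  f2: (p15, p7, p8) → 101.4197
  f3: (p17, p4, p9) → 33.6572
  f4: (p12, p4, p8) → 16.8609
  f5: (p12, p4, p11) → 52.0329
  f6: (p12, p15, p8) → 19.7858
  f7: (p12, p15, p11) → 38.6596
  f8: (p3, p7, p9) → 1.2508
  f9: (p3, p1, p9) → 25.6097
  f10: (p3, p1, p7) → 23.4905
  f11: (p5, p4, p8) → 18.3694
  f12: (p5, p7, p8) → 29.7282
  f13: (p5, p1, p7) → 65.8331
  f14: (p5, p4, p9) → 63.1625
  f15: (p5, p1, p9) → 23.8844
  f16: (p10, p4, p11) → 51.7508
  f17: (p10, p17, p4) → 46.9278
  f18: (p10, p16, p9) → 46.5139
  f19: (p10, p17, p9) → 25.5874
  f20: (p2, p16, p7) → 100.4980
  f21: (p2, p15, p7) → 61.0782
  f22: (p2, p10, p16) → 56.9231
  f23: (p2, p15, p11) → 29.9243
  f24: (p2, p10, p11) → 39.2353
Σ area = 1071.102

Euler: V−E+F = 14−36+24 = 2.


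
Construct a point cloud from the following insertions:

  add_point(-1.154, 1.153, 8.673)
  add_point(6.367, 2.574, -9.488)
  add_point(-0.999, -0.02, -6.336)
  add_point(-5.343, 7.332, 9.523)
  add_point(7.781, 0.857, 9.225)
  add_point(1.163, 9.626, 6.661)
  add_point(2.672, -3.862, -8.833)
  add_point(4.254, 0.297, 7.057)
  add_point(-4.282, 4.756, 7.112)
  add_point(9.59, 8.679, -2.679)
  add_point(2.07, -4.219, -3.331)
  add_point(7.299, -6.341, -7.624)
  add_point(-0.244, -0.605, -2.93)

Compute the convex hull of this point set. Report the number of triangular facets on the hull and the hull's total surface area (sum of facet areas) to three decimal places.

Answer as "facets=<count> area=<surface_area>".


Points on the hull: [0, 1, 2, 3, 4, 5, 6, 8, 9, 10, 11] (11 of 13).

Triangle areas on the boundary:
  f1: (p1, p11, p9) → 39.9401
  f2: (p4, p11, p9) → 110.3335
  f3: (p5, p4, p3) → 41.3997
  f4: (p5, p4, p9) → 68.2716
  f5: (p5, p1, p9) → 57.4040
  f6: (p5, p2, p3) → 60.9768
  f7: (p5, p2, p1) → 68.7581
  f8: (p0, p4, p3) → 27.4966
  f9: (p6, p1, p11) → 20.0649
  f10: (p6, p2, p1) → 21.3459
  f11: (p8, p2, p3) → 12.1111
  f12: (p8, p0, p3) → 8.1245
  f13: (p10, p6, p2) → 14.5597
  f14: (p10, p8, p2) → 43.6786
  f15: (p10, p8, p0) → 33.5647
  f16: (p10, p6, p11) → 14.7480
  f17: (p10, p4, p11) → 49.1155
  f18: (p10, p0, p4) → 59.4651
Σ area = 751.358

Euler: V−E+F = 11−27+18 = 2.

facets=18 area=751.358


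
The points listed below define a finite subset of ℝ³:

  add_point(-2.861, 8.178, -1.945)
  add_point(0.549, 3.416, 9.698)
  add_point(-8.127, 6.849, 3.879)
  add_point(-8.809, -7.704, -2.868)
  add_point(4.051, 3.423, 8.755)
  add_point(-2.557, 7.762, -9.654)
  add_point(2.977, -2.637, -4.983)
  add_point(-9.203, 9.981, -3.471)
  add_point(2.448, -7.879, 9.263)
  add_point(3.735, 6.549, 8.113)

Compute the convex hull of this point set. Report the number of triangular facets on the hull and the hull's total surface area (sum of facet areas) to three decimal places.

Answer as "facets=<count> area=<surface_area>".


facets=16 area=887.491

Hull vertices (10/10): indices [0, 1, 2, 3, 4, 5, 6, 7, 8, 9].

Facet areas (half cross-product norm):
  f1: (p3, p5, p7) → 80.4708
  f2: (p2, p3, p7) → 64.6729
  f3: (p2, p3, p8) → 125.5417
  f4: (p0, p5, p7) → 25.7462
  f5: (p6, p3, p8) → 93.5989
  f6: (p6, p3, p5) → 82.3721
  f7: (p6, p8, p4) → 79.9819
  f8: (p9, p2, p7) → 45.5695
  f9: (p9, p0, p7) → 27.9884
  f10: (p9, p0, p5) → 28.2455
  f11: (p9, p6, p4) → 23.6363
  f12: (p9, p6, p5) → 100.3417
  f13: (p1, p8, p4) → 20.4893
  f14: (p1, p2, p8) → 57.2408
  f15: (p1, p9, p4) → 5.8103
  f16: (p1, p9, p2) → 25.7845
Σ area = 887.491

Check V−E+F: 10 − 24 + 16 = 2.


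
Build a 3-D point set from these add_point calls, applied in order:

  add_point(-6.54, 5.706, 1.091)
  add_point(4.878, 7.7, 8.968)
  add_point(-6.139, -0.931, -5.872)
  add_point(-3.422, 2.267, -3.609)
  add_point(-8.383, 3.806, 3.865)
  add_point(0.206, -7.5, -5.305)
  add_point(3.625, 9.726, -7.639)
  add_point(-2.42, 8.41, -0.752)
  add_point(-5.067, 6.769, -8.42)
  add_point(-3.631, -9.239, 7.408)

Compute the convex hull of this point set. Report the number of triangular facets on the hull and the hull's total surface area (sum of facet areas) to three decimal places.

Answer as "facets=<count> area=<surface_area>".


facets=14 area=838.591

Extreme-point indices: [0, 1, 2, 4, 5, 6, 7, 8, 9] — 9 of 10 on the boundary.

Facet areas (half cross-product norm):
  f1: (p9, p1, p4) → 104.4574
  f2: (p2, p9, p4) → 76.9167
  f3: (p7, p1, p4) → 53.7403
  f4: (p7, p6, p1) → 55.0922
  f5: (p5, p2, p9) → 61.2090
  f6: (p5, p9, p1) → 125.6005
  f7: (p5, p6, p1) → 144.5092
  f8: (p0, p7, p4) → 4.7064
  f9: (p8, p7, p6) → 34.1688
  f10: (p8, p0, p7) → 21.7643
  f11: (p8, p5, p6) → 71.4749
  f12: (p8, p5, p2) → 29.8291
  f13: (p8, p2, p4) → 44.9970
  f14: (p8, p0, p4) → 10.1253
Σ area = 838.591

Euler characteristic 9−21+14 = 2 ✓


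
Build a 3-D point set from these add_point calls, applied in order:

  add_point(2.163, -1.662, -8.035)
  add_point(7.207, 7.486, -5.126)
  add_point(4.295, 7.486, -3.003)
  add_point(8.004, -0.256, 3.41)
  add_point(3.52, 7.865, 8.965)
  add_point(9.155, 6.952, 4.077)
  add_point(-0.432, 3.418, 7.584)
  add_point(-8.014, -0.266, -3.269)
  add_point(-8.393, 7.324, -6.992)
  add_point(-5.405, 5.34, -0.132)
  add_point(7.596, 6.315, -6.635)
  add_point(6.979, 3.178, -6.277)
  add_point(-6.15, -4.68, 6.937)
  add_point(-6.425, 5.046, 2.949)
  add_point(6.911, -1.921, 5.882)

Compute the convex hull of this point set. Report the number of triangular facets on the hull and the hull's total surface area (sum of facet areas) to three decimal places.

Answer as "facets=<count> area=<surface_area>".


Points on the hull: [0, 1, 3, 4, 5, 7, 8, 10, 11, 12, 13, 14] (12 of 15).

Triangle areas on the boundary:
  f1: (p10, p0, p8) → 67.3278
  f2: (p7, p12, p8) → 31.1839
  f3: (p7, p0, p8) → 47.8863
  f4: (p7, p0, p12) → 62.7466
  f5: (p14, p0, p12) → 95.6707
  f6: (p14, p4, p5) → 34.4106
  f7: (p14, p4, p12) → 71.6179
  f8: (p13, p12, p8) → 44.8413
  f9: (p13, p4, p8) → 50.2736
  f10: (p13, p4, p12) → 62.8816
  f11: (p1, p10, p5) → 6.7260
  f12: (p1, p4, p5) → 31.1865
  f13: (p1, p10, p8) → 15.2367
  f14: (p1, p4, p8) → 113.3992
  f15: (p11, p10, p0) → 7.1998
  f16: (p3, p14, p0) → 18.0342
  f17: (p3, p11, p0) → 36.3130
  f18: (p3, p14, p5) → 10.0824
  f19: (p3, p10, p5) → 39.1601
  f20: (p3, p11, p10) → 15.1569
Σ area = 861.335

Euler characteristic 12−30+20 = 2 ✓

facets=20 area=861.335


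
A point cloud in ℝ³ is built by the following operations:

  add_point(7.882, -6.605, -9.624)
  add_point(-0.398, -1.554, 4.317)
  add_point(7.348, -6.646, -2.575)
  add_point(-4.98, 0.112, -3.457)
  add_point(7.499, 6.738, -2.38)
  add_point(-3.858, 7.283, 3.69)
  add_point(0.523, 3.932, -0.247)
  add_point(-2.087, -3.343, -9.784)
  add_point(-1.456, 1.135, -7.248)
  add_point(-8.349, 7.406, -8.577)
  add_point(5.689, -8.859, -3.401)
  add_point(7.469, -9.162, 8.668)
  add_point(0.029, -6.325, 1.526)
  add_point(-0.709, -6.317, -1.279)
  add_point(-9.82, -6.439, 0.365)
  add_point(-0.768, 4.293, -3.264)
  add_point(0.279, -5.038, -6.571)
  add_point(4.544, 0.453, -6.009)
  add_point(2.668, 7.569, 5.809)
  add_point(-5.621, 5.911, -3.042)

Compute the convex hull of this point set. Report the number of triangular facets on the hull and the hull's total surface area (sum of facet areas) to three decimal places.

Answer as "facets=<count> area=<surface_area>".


facets=14 area=1109.270

Extreme-point indices: [0, 4, 5, 7, 9, 10, 11, 14, 18] — 9 of 20 on the boundary.

Per-facet area ½‖(b−a)×(c−a)‖:
  f1: (p10, p0, p14) → 49.9110
  f2: (p10, p11, p14) → 98.1214
  f3: (p10, p11, p0) → 22.7620
  f4: (p7, p0, p14) → 60.6172
  f5: (p7, p9, p14) → 80.8983
  f6: (p7, p9, p0) → 43.9432
  f7: (p5, p9, p14) → 94.5362
  f8: (p5, p9, p18) → 35.3347
  f9: (p5, p11, p14) → 140.9245
  f10: (p5, p11, p18) → 58.3330
  f11: (p4, p9, p0) → 128.4505
  f12: (p4, p9, p18) → 80.1891
  f13: (p4, p11, p0) → 131.3520
  f14: (p4, p11, p18) → 83.8973
Σ area = 1109.270

Check V−E+F: 9 − 21 + 14 = 2.


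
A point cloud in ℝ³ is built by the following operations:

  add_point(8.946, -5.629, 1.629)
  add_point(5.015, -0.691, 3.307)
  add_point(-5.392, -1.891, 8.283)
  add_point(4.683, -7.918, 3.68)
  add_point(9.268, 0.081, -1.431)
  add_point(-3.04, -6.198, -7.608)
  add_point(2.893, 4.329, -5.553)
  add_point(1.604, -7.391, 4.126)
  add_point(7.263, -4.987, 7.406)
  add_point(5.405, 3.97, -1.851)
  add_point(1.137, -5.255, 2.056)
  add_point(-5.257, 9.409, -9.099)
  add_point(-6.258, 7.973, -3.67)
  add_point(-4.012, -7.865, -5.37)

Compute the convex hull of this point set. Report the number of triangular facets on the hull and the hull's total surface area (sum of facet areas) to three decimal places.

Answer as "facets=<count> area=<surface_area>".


facets=20 area=790.312

Hull vertices (12/14): indices [0, 2, 3, 4, 5, 6, 7, 8, 9, 11, 12, 13].

Area of each hull facet:
  f1: (p9, p2, p12) → 89.9189
  f2: (p0, p5, p4) → 47.9578
  f3: (p13, p2, p12) → 104.0941
  f4: (p13, p0, p3) → 31.6714
  f5: (p13, p0, p5) → 22.0070
  f6: (p8, p9, p4) → 27.4421
  f7: (p8, p9, p2) → 82.1868
  f8: (p8, p0, p4) → 18.2262
  f9: (p8, p0, p3) → 13.2593
  f10: (p11, p9, p12) → 35.4946
  f11: (p11, p13, p12) → 45.5335
  f12: (p11, p13, p5) → 19.0366
  f13: (p7, p13, p3) → 16.2027
  f14: (p7, p13, p2) → 54.2129
  f15: (p7, p8, p3) → 8.1793
  f16: (p7, p8, p2) → 33.6261
  f17: (p6, p9, p4) → 10.5909
  f18: (p6, p11, p9) → 14.6312
  f19: (p6, p5, p4) → 53.3088
  f20: (p6, p11, p5) → 62.7317
Σ area = 790.312

Euler: V−E+F = 12−30+20 = 2.


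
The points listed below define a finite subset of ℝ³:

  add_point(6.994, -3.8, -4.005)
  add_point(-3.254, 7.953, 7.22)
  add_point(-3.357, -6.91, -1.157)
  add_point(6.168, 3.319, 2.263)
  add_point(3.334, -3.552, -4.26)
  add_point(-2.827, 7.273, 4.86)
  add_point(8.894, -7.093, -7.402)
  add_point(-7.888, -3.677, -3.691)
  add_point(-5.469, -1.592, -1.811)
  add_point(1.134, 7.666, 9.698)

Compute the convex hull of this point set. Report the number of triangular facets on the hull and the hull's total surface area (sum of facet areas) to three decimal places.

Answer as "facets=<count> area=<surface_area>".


facets=12 area=524.961

Points on the hull: [1, 2, 3, 4, 5, 6, 7, 9] (8 of 10).

Facet areas (half cross-product norm):
  f1: (p2, p6, p7) → 36.9174
  f2: (p2, p9, p6) → 128.4921
  f3: (p2, p1, p7) → 50.4805
  f4: (p2, p1, p9) → 42.2173
  f5: (p5, p1, p7) → 13.3247
  f6: (p5, p1, p9) → 6.0009
  f7: (p4, p6, p7) → 25.8394
  f8: (p4, p5, p7) → 78.6878
  f9: (p4, p5, p6) → 24.7894
  f10: (p3, p9, p6) → 30.4316
  f11: (p3, p5, p6) → 57.8159
  f12: (p3, p5, p9) → 29.9640
Σ area = 524.961

Euler: V−E+F = 8−18+12 = 2.


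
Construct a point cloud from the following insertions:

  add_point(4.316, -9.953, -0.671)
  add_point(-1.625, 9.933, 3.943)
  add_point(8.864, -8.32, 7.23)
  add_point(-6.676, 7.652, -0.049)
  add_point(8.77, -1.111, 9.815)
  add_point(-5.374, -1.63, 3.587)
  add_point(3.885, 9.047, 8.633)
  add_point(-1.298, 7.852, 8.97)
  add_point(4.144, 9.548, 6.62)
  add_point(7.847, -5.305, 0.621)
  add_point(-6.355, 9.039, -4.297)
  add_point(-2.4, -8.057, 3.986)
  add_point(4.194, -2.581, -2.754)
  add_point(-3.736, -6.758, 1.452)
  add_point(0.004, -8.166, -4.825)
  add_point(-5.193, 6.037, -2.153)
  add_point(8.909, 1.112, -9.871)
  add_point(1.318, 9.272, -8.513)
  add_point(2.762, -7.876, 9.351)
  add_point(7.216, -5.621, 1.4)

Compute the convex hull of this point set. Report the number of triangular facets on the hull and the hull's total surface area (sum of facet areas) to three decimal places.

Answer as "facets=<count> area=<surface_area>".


Points on the hull: [0, 1, 2, 3, 4, 5, 6, 7, 8, 10, 11, 13, 14, 16, 17, 18] (16 of 20).

Facet areas (half cross-product norm):
  f1: (p8, p4, p16) → 111.3693
  f2: (p14, p0, p16) → 43.1573
  f3: (p10, p1, p3) → 14.0377
  f4: (p2, p18, p0) → 29.5431
  f5: (p2, p18, p4) → 24.3617
  f6: (p2, p0, p16) → 67.8857
  f7: (p2, p4, p16) → 73.8377
  f8: (p5, p10, p3) → 17.6792
  f9: (p11, p14, p0) → 25.3920
  f10: (p11, p18, p0) → 30.8893
  f11: (p11, p5, p18) → 25.1181
  f12: (p7, p18, p4) → 61.1798
  f13: (p7, p5, p18) → 68.4334
  f14: (p7, p1, p3) → 16.5670
  f15: (p7, p5, p3) → 49.2680
  f16: (p17, p14, p16) → 77.5479
  f17: (p17, p10, p14) → 76.8414
  f18: (p17, p8, p16) → 86.4315
  f19: (p17, p1, p8) → 40.0259
  f20: (p17, p10, p1) → 41.7801
  f21: (p13, p11, p14) → 10.7861
  f22: (p13, p11, p5) → 8.9439
  f23: (p13, p10, p14) → 63.2672
  f24: (p13, p5, p10) → 33.0731
  f25: (p6, p8, p4) → 11.4330
  f26: (p6, p7, p4) → 29.5175
  f27: (p6, p1, p8) → 6.3385
  f28: (p6, p7, p1) → 14.4714
Σ area = 1159.177

Euler: V−E+F = 16−42+28 = 2.

facets=28 area=1159.177


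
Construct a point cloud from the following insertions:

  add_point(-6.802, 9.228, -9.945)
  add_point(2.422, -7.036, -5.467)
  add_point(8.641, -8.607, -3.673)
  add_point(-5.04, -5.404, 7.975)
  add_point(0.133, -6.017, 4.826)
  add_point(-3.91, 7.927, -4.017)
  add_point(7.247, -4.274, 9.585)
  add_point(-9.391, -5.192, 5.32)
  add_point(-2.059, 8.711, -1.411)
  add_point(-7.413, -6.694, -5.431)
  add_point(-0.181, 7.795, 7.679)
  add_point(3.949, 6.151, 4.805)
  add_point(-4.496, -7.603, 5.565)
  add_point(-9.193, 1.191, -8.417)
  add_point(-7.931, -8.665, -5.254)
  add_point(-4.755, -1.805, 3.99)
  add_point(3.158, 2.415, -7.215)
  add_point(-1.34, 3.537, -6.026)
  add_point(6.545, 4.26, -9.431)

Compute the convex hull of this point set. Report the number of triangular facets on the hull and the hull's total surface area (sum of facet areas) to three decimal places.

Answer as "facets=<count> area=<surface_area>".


facets=22 area=1234.040

Hull vertices (13/19): indices [0, 1, 2, 3, 6, 7, 8, 10, 11, 12, 13, 14, 18].

Facet areas (half cross-product norm):
  f1: (p10, p0, p7) → 146.0344
  f2: (p8, p10, p0) → 13.7369
  f3: (p18, p6, p2) → 99.4951
  f4: (p18, p8, p0) → 60.1607
  f5: (p12, p6, p2) → 86.3306
  f6: (p12, p14, p2) → 87.3667
  f7: (p12, p14, p7) → 29.9666
  f8: (p11, p10, p6) → 30.4155
  f9: (p11, p18, p6) → 84.7755
  f10: (p11, p8, p10) → 23.2012
  f11: (p11, p18, p8) → 56.3060
  f12: (p1, p14, p2) → 16.5781
  f13: (p1, p18, p2) → 42.1640
  f14: (p1, p18, p14) → 58.6946
  f15: (p13, p18, p0) → 60.5720
  f16: (p13, p18, p14) → 83.4924
  f17: (p13, p0, p7) → 53.3304
  f18: (p13, p14, p7) → 58.5115
  f19: (p3, p12, p7) → 8.2461
  f20: (p3, p12, p6) → 20.5778
  f21: (p3, p10, p7) → 34.7937
  f22: (p3, p10, p6) → 79.2899
Σ area = 1234.040

Check V−E+F: 13 − 33 + 22 = 2.


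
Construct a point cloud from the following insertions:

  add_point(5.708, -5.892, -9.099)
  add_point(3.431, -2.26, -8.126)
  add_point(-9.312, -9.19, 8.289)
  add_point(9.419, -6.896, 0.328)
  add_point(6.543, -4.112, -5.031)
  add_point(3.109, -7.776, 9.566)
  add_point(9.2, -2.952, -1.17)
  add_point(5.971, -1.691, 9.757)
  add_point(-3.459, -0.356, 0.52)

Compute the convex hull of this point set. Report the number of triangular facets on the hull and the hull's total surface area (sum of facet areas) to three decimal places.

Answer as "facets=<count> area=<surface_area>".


Hull vertices (8/9): indices [0, 1, 2, 3, 5, 6, 7, 8].

Triangle areas on the boundary:
  f1: (p7, p8, p2) → 86.0056
  f2: (p0, p3, p2) → 104.1847
  f3: (p5, p3, p2) → 61.8180
  f4: (p5, p7, p2) → 35.9692
  f5: (p5, p7, p3) → 36.1603
  f6: (p1, p8, p2) → 58.1080
  f7: (p1, p0, p2) → 47.1157
  f8: (p6, p7, p8) → 67.8226
  f9: (p6, p1, p8) → 49.9356
  f10: (p6, p7, p3) → 23.6176
  f11: (p6, p0, p3) → 19.3186
  f12: (p6, p1, p0) → 19.4192
Σ area = 609.475

Euler: V−E+F = 8−18+12 = 2.

facets=12 area=609.475


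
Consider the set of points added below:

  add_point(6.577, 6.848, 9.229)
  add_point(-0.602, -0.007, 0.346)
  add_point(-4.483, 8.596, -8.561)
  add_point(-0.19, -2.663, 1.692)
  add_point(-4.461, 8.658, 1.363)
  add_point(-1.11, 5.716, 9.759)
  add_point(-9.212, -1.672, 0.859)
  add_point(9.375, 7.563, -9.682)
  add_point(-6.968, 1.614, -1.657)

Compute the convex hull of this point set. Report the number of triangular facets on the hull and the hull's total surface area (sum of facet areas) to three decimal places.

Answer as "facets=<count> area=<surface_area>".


Points on the hull: [0, 2, 3, 4, 5, 6, 7] (7 of 9).

Facet areas (half cross-product norm):
  f1: (p5, p4, p6) → 53.8567
  f2: (p2, p7, p6) → 97.2088
  f3: (p2, p4, p6) → 56.4023
  f4: (p2, p4, p7) → 68.9653
  f5: (p3, p7, p6) → 75.1448
  f6: (p3, p5, p6) → 52.9410
  f7: (p0, p3, p7) → 119.3847
  f8: (p0, p3, p5) → 45.4235
  f9: (p0, p4, p7) → 116.4378
  f10: (p0, p5, p4) → 35.9108
Σ area = 721.676

Euler characteristic 7−15+10 = 2 ✓

facets=10 area=721.676


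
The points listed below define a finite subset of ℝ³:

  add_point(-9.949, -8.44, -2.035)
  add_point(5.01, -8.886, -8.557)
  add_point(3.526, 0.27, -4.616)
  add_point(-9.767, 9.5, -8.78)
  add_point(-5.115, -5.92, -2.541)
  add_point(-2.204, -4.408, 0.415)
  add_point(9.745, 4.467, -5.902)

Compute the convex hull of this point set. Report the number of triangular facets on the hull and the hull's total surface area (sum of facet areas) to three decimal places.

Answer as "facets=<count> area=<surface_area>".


Extreme-point indices: [0, 1, 3, 5, 6] — 5 of 7 on the boundary.

Area of each hull facet:
  f1: (p1, p3, p0) → 155.2486
  f2: (p1, p3, p6) → 145.7816
  f3: (p5, p3, p0) → 82.0676
  f4: (p5, p3, p6) → 140.8228
  f5: (p5, p1, p0) → 55.4505
  f6: (p5, p1, p6) → 85.5250
Σ area = 664.896

Euler: V−E+F = 5−9+6 = 2.

facets=6 area=664.896


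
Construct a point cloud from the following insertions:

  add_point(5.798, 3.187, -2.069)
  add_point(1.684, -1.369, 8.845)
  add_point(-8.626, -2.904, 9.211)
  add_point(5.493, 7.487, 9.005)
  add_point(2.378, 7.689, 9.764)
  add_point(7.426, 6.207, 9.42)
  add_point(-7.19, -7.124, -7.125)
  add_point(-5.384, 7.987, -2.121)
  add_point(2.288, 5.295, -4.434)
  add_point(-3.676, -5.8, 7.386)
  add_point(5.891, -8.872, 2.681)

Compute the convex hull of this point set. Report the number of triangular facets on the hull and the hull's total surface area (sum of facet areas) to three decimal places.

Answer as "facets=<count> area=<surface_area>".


Extreme-point indices: [0, 1, 2, 3, 4, 5, 6, 7, 8, 9, 10] — 11 of 11 on the boundary.

Per-facet area ½‖(b−a)×(c−a)‖:
  f1: (p6, p7, p2) → 115.2852
  f2: (p1, p5, p2) → 34.9270
  f3: (p1, p10, p5) → 47.0223
  f4: (p4, p5, p2) → 35.0738
  f5: (p4, p7, p2) → 98.9977
  f6: (p0, p10, p5) → 77.1631
  f7: (p0, p6, p10) → 100.8322
  f8: (p9, p1, p2) → 20.6579
  f9: (p9, p1, p10) → 36.2866
  f10: (p9, p6, p2) → 44.6390
  f11: (p9, p6, p10) → 80.8669
  f12: (p3, p4, p5) → 2.3274
  f13: (p3, p4, p7) → 21.4991
  f14: (p8, p3, p7) → 58.7988
  f15: (p8, p6, p7) → 64.9317
  f16: (p8, p0, p6) → 36.8696
  f17: (p8, p0, p5) → 25.0546
  f18: (p8, p3, p5) → 15.8515
Σ area = 917.084

Euler: V−E+F = 11−27+18 = 2.

facets=18 area=917.084


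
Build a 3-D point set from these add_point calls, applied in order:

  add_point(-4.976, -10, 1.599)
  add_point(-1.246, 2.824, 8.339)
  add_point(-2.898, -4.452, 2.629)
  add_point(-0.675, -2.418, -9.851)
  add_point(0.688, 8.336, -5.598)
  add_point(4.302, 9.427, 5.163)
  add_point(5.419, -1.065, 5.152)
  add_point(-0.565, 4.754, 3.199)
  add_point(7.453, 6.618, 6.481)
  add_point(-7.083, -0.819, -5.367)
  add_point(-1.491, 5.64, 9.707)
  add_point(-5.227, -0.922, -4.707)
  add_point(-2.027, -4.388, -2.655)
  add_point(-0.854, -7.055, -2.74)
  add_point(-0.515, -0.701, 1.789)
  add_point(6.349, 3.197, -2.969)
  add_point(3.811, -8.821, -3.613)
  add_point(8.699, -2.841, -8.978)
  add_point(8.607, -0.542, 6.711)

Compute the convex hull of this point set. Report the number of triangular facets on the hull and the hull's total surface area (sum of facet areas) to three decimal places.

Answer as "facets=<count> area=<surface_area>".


facets=20 area=940.564

Extreme-point indices: [0, 1, 3, 4, 5, 8, 9, 10, 15, 16, 17, 18] — 12 of 19 on the boundary.

Facet areas (half cross-product norm):
  f1: (p16, p18, p17) → 65.5997
  f2: (p16, p18, p0) → 72.3735
  f3: (p10, p0, p9) → 97.3412
  f4: (p10, p4, p9) → 91.4956
  f5: (p10, p4, p5) → 45.6805
  f6: (p3, p4, p9) → 44.3926
  f7: (p3, p4, p17) → 54.5434
  f8: (p3, p16, p17) → 39.8867
  f9: (p3, p0, p9) → 46.7369
  f10: (p3, p16, p0) → 51.4294
  f11: (p15, p4, p17) → 32.7498
  f12: (p8, p10, p5) → 18.2887
  f13: (p8, p10, p18) → 34.6533
  f14: (p8, p18, p17) → 57.1629
  f15: (p8, p15, p17) → 24.3951
  f16: (p8, p4, p5) → 22.5654
  f17: (p8, p15, p4) → 40.3100
  f18: (p1, p18, p0) → 78.3468
  f19: (p1, p10, p0) → 7.6466
  f20: (p1, p10, p18) → 14.9654
Σ area = 940.564

Euler characteristic 12−30+20 = 2 ✓


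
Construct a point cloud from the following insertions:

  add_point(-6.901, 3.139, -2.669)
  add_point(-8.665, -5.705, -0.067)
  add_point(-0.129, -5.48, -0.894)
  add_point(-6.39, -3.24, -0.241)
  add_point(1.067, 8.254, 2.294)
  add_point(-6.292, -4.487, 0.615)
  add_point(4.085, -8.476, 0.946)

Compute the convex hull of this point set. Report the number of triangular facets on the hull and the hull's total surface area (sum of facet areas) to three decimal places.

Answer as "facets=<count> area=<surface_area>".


Hull vertices (6/7): indices [0, 1, 2, 4, 5, 6].

Facet areas (half cross-product norm):
  f1: (p0, p4, p1) → 44.4893
  f2: (p2, p6, p1) → 16.4011
  f3: (p2, p0, p1) → 39.1000
  f4: (p2, p4, p6) → 35.7627
  f5: (p2, p0, p4) → 58.6129
  f6: (p5, p6, p1) → 11.5972
  f7: (p5, p4, p1) → 11.1544
  f8: (p5, p4, p6) → 81.3144
Σ area = 298.432

Euler: V−E+F = 6−12+8 = 2.

facets=8 area=298.432


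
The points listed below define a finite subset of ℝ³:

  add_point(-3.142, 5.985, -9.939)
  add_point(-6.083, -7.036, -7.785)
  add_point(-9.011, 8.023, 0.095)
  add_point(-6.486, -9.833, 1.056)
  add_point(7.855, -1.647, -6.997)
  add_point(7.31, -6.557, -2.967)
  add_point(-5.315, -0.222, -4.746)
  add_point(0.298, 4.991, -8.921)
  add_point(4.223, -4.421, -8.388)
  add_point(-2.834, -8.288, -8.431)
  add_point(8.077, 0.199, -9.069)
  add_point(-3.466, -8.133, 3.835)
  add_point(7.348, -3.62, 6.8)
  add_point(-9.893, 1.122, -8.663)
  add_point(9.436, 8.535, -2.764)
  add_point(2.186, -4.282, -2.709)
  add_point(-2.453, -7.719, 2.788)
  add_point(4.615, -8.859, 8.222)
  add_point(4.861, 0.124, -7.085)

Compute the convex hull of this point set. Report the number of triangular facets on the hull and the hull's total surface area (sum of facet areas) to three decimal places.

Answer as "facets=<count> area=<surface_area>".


facets=22 area=1143.422

Points on the hull: [0, 1, 2, 3, 5, 8, 9, 10, 11, 12, 13, 14, 17] (13 of 19).

Per-facet area ½‖(b−a)×(c−a)‖:
  f1: (p2, p0, p13) → 44.8913
  f2: (p2, p0, p14) → 86.7459
  f3: (p9, p0, p13) → 49.5119
  f4: (p11, p2, p17) → 71.9215
  f5: (p12, p2, p14) → 141.1957
  f6: (p12, p2, p17) → 63.0209
  f7: (p10, p0, p14) → 65.2479
  f8: (p10, p9, p0) → 79.6312
  f9: (p1, p9, p13) → 11.6321
  f10: (p3, p9, p17) → 66.8689
  f11: (p3, p11, p17) → 10.3483
  f12: (p3, p1, p9) → 16.3401
  f13: (p3, p1, p13) → 39.3917
  f14: (p3, p2, p13) → 83.8549
  f15: (p3, p11, p2) → 38.8373
  f16: (p5, p12, p14) → 74.1879
  f17: (p5, p10, p14) → 47.2108
  f18: (p5, p12, p17) → 30.9832
  f19: (p5, p9, p17) → 66.7305
  f20: (p8, p10, p9) → 9.3009
  f21: (p8, p5, p9) → 25.6237
  f22: (p8, p5, p10) → 19.9452
Σ area = 1143.422

Check V−E+F: 13 − 33 + 22 = 2.


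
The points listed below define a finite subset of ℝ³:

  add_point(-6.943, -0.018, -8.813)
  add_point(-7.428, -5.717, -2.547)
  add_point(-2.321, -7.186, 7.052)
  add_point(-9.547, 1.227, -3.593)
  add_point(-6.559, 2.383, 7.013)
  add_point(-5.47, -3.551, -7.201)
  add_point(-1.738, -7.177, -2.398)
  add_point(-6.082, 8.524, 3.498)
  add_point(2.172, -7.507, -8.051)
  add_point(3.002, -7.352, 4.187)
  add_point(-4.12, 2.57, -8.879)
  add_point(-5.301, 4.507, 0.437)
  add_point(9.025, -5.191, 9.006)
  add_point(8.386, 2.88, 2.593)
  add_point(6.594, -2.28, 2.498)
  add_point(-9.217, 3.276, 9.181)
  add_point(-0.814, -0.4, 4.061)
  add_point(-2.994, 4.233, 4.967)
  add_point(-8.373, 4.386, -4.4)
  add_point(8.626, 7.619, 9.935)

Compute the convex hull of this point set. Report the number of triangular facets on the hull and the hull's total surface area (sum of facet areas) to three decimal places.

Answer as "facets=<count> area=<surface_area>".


Extreme-point indices: [0, 1, 2, 3, 5, 6, 7, 8, 9, 10, 12, 13, 15, 18, 19] — 15 of 20 on the boundary.

Area of each hull facet:
  f1: (p15, p19, p12) → 115.4939
  f2: (p2, p15, p12) → 69.3250
  f3: (p13, p10, p19) → 59.4762
  f4: (p13, p10, p8) → 91.6833
  f5: (p13, p19, p12) → 44.9206
  f6: (p13, p8, p12) → 83.0355
  f7: (p7, p15, p19) → 67.0660
  f8: (p7, p10, p19) → 109.2135
  f9: (p0, p10, p8) → 22.4200
  f10: (p0, p5, p8) → 13.4202
  f11: (p9, p8, p12) → 37.1505
  f12: (p9, p2, p12) → 22.5080
  f13: (p9, p2, p8) → 33.7732
  f14: (p1, p5, p8) → 23.1834
  f15: (p1, p0, p3) → 21.4391
  f16: (p1, p0, p5) → 9.6195
  f17: (p1, p15, p3) → 47.4634
  f18: (p1, p2, p15) → 68.0759
  f19: (p18, p15, p3) → 22.3572
  f20: (p18, p7, p15) → 37.5788
  f21: (p18, p7, p10) → 24.5662
  f22: (p18, p0, p3) → 10.1996
  f23: (p18, p0, p10) → 11.7292
  f24: (p6, p2, p8) → 16.9017
  f25: (p6, p1, p8) → 17.0004
  f26: (p6, p1, p2) → 27.8018
Σ area = 1107.402

Euler: V−E+F = 15−39+26 = 2.

facets=26 area=1107.402
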